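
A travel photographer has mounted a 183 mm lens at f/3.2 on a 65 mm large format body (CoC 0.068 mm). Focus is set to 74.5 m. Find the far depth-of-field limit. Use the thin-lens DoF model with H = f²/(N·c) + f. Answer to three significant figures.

144 m

Hyperfocal distance H = f²/(N·c) + f = 183²/(3.2 × 0.068) + 183 = 33489/0.2176 + 183 ≈ 154084.7 mm ≈ 154.1 m.
Far limit Df = s·(H − f)/(H − s) = 74500 × (154084.7 − 183) / (154084.7 − 74500) = 74500 × 153901.7 / 79584.7 ≈ 144069 mm ≈ 144 m.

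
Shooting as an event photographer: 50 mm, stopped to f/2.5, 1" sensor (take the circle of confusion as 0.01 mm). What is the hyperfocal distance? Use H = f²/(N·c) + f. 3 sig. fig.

Hyperfocal distance H = f²/(N·c) + f = 50²/(2.5 × 0.01) + 50 = 2500/0.025 + 50 ≈ 100050.0 mm ≈ 100 m.

100 m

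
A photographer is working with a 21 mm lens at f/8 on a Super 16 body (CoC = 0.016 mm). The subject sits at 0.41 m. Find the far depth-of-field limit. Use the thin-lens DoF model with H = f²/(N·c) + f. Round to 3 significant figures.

Hyperfocal distance H = f²/(N·c) + f = 21²/(8 × 0.016) + 21 = 441/0.128 + 21 ≈ 3466.3 mm ≈ 3.466 m.
Far limit Df = s·(H − f)/(H − s) = 410 × (3466.3 − 21) / (3466.3 − 410) = 410 × 3445.3 / 3056.3 ≈ 462.18 mm.

462 mm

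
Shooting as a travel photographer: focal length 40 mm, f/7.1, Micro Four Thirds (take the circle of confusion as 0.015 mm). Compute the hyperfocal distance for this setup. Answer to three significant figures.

Hyperfocal distance H = f²/(N·c) + f = 40²/(7.1 × 0.015) + 40 = 1600/0.1065 + 40 ≈ 15063.5 mm ≈ 15.1 m.

15.1 m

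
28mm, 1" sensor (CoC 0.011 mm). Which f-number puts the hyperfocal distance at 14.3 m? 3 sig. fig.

Rearrange H = f²/(N·c) + f for N: N = f² / ((H − f)·c).
N = 28² / ((14300 − 28) × 0.011) = 784 / 157.0 ≈ 4.99.

f/4.99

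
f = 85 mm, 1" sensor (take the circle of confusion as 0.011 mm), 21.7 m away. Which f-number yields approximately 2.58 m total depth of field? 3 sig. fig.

Write h = H − f = f²/(N·c). The thin-lens limits are Dn = s·h/(h + (s−f)) and Df = s·h/(h − (s−f)), so DoF = Df − Dn = 2·s·(s−f)·h / (h² − (s−f)²).
That is a quadratic in h: DoF·h² − 2·s·(s−f)·h − DoF·(s−f)² = 0 ⇒ h = (s−f)·(s + √(s² + DoF²)) / DoF = 21615 × (21700 + √(21700² + 2580²)) / 2580 = 21615 × (21700 + 21852.8) / 2580 ≈ 364882 mm.
Then N = f²/(c·h) = 85² / (0.011 × 364882) = 7225 / 4013.7 ≈ 1.80.

f/1.80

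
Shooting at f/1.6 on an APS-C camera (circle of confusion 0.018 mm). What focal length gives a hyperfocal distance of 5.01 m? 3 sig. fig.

12.0 mm

From H = f²/(N·c) + f, with f ≪ H: f ≈ √(H·N·c) = √(5010 × 1.6 × 0.018) = √144.29 ≈ 12.01 mm.
The +f correction barely moves this — solving exactly, f² + N·c·f − N·c·H = 0 ⇒ f = (−N·c + √((N·c)² + 4·N·c·H))/2 = (−0.0288 + √577.15)/2 ≈ 11.998 mm, so f ≈ 12.0 mm.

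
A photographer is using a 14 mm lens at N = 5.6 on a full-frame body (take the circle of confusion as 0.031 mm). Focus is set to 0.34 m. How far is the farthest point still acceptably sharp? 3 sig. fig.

478 mm

Hyperfocal distance H = f²/(N·c) + f = 14²/(5.6 × 0.031) + 14 = 196/0.1736 + 14 ≈ 1143.0 mm ≈ 1.143 m.
Far limit Df = s·(H − f)/(H − s) = 340 × (1143.0 − 14) / (1143.0 − 340) = 340 × 1129.0 / 803.0 ≈ 478.03 mm.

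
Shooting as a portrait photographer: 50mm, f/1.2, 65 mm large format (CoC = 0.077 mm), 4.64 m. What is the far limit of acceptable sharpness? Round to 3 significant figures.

Hyperfocal distance H = f²/(N·c) + f = 50²/(1.2 × 0.077) + 50 = 2500/0.0924 + 50 ≈ 27106.3 mm ≈ 27.11 m.
Far limit Df = s·(H − f)/(H − s) = 4640 × (27106.3 − 50) / (27106.3 − 4640) = 4640 × 27056.3 / 22466.3 ≈ 5588.0 mm ≈ 5.59 m.

5.59 m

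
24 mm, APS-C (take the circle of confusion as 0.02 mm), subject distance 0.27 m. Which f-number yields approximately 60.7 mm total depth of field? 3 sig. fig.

f/13

Write h = H − f = f²/(N·c). The thin-lens limits are Dn = s·h/(h + (s−f)) and Df = s·h/(h − (s−f)), so DoF = Df − Dn = 2·s·(s−f)·h / (h² − (s−f)²).
That is a quadratic in h: DoF·h² − 2·s·(s−f)·h − DoF·(s−f)² = 0 ⇒ h = (s−f)·(s + √(s² + DoF²)) / DoF = 246 × (270 + √(270² + 60.7²)) / 60.7 = 246 × (270 + 276.739) / 60.7 ≈ 2215.8 mm.
Then N = f²/(c·h) = 24² / (0.02 × 2215.8) = 576 / 44.316 ≈ 13.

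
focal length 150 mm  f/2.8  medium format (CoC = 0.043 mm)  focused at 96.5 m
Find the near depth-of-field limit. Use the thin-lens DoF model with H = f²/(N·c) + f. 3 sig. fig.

63.7 m

Hyperfocal distance H = f²/(N·c) + f = 150²/(2.8 × 0.043) + 150 = 22500/0.1204 + 150 ≈ 187027.1 mm ≈ 187.0 m.
Near limit Dn = s·(H − f)/(H + s − 2f) = 96500 × (187027.1 − 150) / (187027.1 + 96500 − 2 × 150) = 96500 × 186877.1 / 283227.1 ≈ 63672 mm ≈ 63.7 m.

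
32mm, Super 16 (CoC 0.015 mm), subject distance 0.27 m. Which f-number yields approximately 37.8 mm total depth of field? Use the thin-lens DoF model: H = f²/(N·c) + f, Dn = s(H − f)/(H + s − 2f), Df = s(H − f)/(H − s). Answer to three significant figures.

Write h = H − f = f²/(N·c). The thin-lens limits are Dn = s·h/(h + (s−f)) and Df = s·h/(h − (s−f)), so DoF = Df − Dn = 2·s·(s−f)·h / (h² − (s−f)²).
That is a quadratic in h: DoF·h² − 2·s·(s−f)·h − DoF·(s−f)² = 0 ⇒ h = (s−f)·(s + √(s² + DoF²)) / DoF = 238 × (270 + √(270² + 37.8²)) / 37.8 = 238 × (270 + 272.633) / 37.8 ≈ 3416.6 mm.
Then N = f²/(c·h) = 32² / (0.015 × 3416.6) = 1024 / 51.249 ≈ 20.

f/20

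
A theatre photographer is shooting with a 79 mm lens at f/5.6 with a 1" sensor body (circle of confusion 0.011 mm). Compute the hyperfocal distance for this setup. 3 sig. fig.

101 m

Hyperfocal distance H = f²/(N·c) + f = 79²/(5.6 × 0.011) + 79 = 6241/0.0616 + 79 ≈ 101393.9 mm ≈ 101 m.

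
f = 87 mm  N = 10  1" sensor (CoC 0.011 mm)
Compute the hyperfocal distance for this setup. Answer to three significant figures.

68.9 m

Hyperfocal distance H = f²/(N·c) + f = 87²/(10 × 0.011) + 87 = 7569/0.11 + 87 ≈ 68896.1 mm ≈ 68.9 m.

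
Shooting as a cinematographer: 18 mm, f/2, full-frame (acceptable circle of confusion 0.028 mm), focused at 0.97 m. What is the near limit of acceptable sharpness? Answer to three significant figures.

Hyperfocal distance H = f²/(N·c) + f = 18²/(2 × 0.028) + 18 = 324/0.056 + 18 ≈ 5803.7 mm ≈ 5.804 m.
Near limit Dn = s·(H − f)/(H + s − 2f) = 970 × (5803.7 − 18) / (5803.7 + 970 − 2 × 18) = 970 × 5785.7 / 6737.7 ≈ 832.94 mm ≈ 0.833 m.

0.833 m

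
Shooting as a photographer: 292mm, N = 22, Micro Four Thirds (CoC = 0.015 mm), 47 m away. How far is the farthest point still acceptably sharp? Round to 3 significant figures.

Hyperfocal distance H = f²/(N·c) + f = 292²/(22 × 0.015) + 292 = 85264/0.33 + 292 ≈ 258667.8 mm ≈ 258.7 m.
Far limit Df = s·(H − f)/(H − s) = 47000 × (258667.8 − 292) / (258667.8 − 47000) = 47000 × 258375.8 / 211667.8 ≈ 57371 mm ≈ 57.4 m.

57.4 m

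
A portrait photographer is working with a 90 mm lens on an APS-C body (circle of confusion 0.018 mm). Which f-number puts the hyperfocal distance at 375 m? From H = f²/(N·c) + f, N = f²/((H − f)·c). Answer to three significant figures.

Rearrange H = f²/(N·c) + f for N: N = f² / ((H − f)·c).
N = 90² / ((375000 − 90) × 0.018) = 8100 / 6748 ≈ 1.20.

f/1.20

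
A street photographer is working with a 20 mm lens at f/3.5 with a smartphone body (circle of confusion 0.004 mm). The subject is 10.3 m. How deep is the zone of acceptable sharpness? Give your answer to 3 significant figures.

Hyperfocal distance H = f²/(N·c) + f = 20²/(3.5 × 0.004) + 20 = 400/0.014 + 20 ≈ 28591.4 mm ≈ 28.59 m.
Near limit Dn = s·(H − f)/(H + s − 2f) = 10300 × (28591.4 − 20) / (28591.4 + 10300 − 2 × 20) = 10300 × 28571.4 / 38851.4 ≈ 7574.6 mm.
Far limit Df = s·(H − f)/(H − s) = 10300 × (28591.4 − 20) / (28591.4 − 10300) = 10300 × 28571.4 / 18291.4 ≈ 16088.7 mm.
Depth of field = Df − Dn = 16088.7 − 7574.6 ≈ 8514.1 mm ≈ 8.51 m.

8.51 m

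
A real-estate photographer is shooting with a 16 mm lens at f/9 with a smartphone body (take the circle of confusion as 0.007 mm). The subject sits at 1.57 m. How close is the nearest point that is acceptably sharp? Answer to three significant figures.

1.14 m

Hyperfocal distance H = f²/(N·c) + f = 16²/(9 × 0.007) + 16 = 256/0.063 + 16 ≈ 4079.5 mm ≈ 4.079 m.
Near limit Dn = s·(H − f)/(H + s − 2f) = 1570 × (4079.5 − 16) / (4079.5 + 1570 − 2 × 16) = 1570 × 4063.5 / 5617.5 ≈ 1135.7 mm ≈ 1.14 m.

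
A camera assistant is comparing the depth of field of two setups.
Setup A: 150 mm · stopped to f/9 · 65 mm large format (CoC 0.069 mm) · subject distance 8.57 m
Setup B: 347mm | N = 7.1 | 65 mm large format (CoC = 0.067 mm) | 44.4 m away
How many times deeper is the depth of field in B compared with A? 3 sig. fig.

Setup A: H = 150²/(9×0.069) + 150 ≈ 36381.9 mm; DoF = Df − Dn = 11164.6 − 6954.0 ≈ 4210.6 mm.
Setup B: H = 347²/(7.1×0.067) + 347 ≈ 253466.6 mm; DoF = Df − Dn = 53756 − 37818 ≈ 15938 mm.
Ratio = 15938 / 4210.6 ≈ 3.79.

3.79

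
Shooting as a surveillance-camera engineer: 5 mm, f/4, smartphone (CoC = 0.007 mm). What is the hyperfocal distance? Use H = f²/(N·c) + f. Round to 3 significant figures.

Hyperfocal distance H = f²/(N·c) + f = 5²/(4 × 0.007) + 5 = 25/0.028 + 5 ≈ 897.9 mm ≈ 0.898 m.

0.898 m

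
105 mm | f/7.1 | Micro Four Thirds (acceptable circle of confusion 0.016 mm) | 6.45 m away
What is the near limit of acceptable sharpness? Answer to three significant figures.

Hyperfocal distance H = f²/(N·c) + f = 105²/(7.1 × 0.016) + 105 = 11025/0.1136 + 105 ≈ 97156.1 mm ≈ 97.16 m.
Near limit Dn = s·(H − f)/(H + s − 2f) = 6450 × (97156.1 − 105) / (97156.1 + 6450 − 2 × 105) = 6450 × 97051.1 / 103396.1 ≈ 6054.2 mm ≈ 6.05 m.

6.05 m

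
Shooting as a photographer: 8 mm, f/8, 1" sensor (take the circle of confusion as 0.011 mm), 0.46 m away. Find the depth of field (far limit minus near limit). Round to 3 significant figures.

0.932 m

Hyperfocal distance H = f²/(N·c) + f = 8²/(8 × 0.011) + 8 = 64/0.088 + 8 ≈ 735.3 mm ≈ 0.735 m.
Near limit Dn = s·(H − f)/(H + s − 2f) = 460 × (735.3 − 8) / (735.3 + 460 − 2 × 8) = 460 × 727.3 / 1179.3 ≈ 283.69 mm.
Far limit Df = s·(H − f)/(H − s) = 460 × (735.3 − 8) / (735.3 − 460) = 460 × 727.3 / 275.3 ≈ 1215.32 mm.
Depth of field = Df − Dn = 1215.32 − 283.69 ≈ 931.63 mm ≈ 0.932 m.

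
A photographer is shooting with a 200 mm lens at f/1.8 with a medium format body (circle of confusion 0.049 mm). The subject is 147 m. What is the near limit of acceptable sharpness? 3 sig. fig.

Hyperfocal distance H = f²/(N·c) + f = 200²/(1.8 × 0.049) + 200 = 40000/0.0882 + 200 ≈ 453714.7 mm ≈ 453.7 m.
Near limit Dn = s·(H − f)/(H + s − 2f) = 147000 × (453714.7 − 200) / (453714.7 + 147000 − 2 × 200) = 147000 × 453514.7 / 600314.7 ≈ 111053 mm ≈ 111 m.

111 m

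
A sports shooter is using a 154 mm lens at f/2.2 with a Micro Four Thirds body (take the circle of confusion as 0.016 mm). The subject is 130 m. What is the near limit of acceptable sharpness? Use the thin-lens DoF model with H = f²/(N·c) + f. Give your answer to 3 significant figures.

Hyperfocal distance H = f²/(N·c) + f = 154²/(2.2 × 0.016) + 154 = 23716/0.0352 + 154 ≈ 673904.0 mm ≈ 673.9 m.
Near limit Dn = s·(H − f)/(H + s − 2f) = 130000 × (673904.0 − 154) / (673904.0 + 130000 − 2 × 154) = 130000 × 673750.0 / 803596.0 ≈ 108994 mm ≈ 109 m.

109 m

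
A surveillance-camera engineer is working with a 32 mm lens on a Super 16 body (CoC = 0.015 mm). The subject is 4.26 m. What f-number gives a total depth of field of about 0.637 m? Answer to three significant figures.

Write h = H − f = f²/(N·c). The thin-lens limits are Dn = s·h/(h + (s−f)) and Df = s·h/(h − (s−f)), so DoF = Df − Dn = 2·s·(s−f)·h / (h² − (s−f)²).
That is a quadratic in h: DoF·h² − 2·s·(s−f)·h − DoF·(s−f)² = 0 ⇒ h = (s−f)·(s + √(s² + DoF²)) / DoF = 4228 × (4260 + √(4260² + 637²)) / 637 = 4228 × (4260 + 4307.36) / 637 ≈ 56865 mm.
Then N = f²/(c·h) = 32² / (0.015 × 56865) = 1024 / 852.97 ≈ 1.20.

f/1.20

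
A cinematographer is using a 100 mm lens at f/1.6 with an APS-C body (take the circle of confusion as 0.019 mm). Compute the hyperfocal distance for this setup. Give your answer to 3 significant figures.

329 m

Hyperfocal distance H = f²/(N·c) + f = 100²/(1.6 × 0.019) + 100 = 10000/0.0304 + 100 ≈ 329047.4 mm ≈ 329 m.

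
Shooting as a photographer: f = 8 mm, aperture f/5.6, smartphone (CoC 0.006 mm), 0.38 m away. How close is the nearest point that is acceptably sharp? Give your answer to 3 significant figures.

318 mm

Hyperfocal distance H = f²/(N·c) + f = 8²/(5.6 × 0.006) + 8 = 64/0.0336 + 8 ≈ 1912.8 mm ≈ 1.913 m.
Near limit Dn = s·(H − f)/(H + s − 2f) = 380 × (1912.8 − 8) / (1912.8 + 380 − 2 × 8) = 380 × 1904.8 / 2276.8 ≈ 317.91 mm.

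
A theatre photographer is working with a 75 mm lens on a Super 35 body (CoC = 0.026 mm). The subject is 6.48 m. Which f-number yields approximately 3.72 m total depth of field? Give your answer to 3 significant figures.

Write h = H − f = f²/(N·c). The thin-lens limits are Dn = s·h/(h + (s−f)) and Df = s·h/(h − (s−f)), so DoF = Df − Dn = 2·s·(s−f)·h / (h² − (s−f)²).
That is a quadratic in h: DoF·h² − 2·s·(s−f)·h − DoF·(s−f)² = 0 ⇒ h = (s−f)·(s + √(s² + DoF²)) / DoF = 6405 × (6480 + √(6480² + 3720²)) / 3720 = 6405 × (6480 + 7471.87) / 3720 ≈ 24022 mm.
Then N = f²/(c·h) = 75² / (0.026 × 24022) = 5625 / 624.57 ≈ 9.01.

f/9.01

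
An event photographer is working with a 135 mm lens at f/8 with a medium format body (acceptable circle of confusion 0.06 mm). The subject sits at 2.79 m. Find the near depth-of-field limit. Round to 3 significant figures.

Hyperfocal distance H = f²/(N·c) + f = 135²/(8 × 0.06) + 135 = 18225/0.48 + 135 ≈ 38103.8 mm ≈ 38.10 m.
Near limit Dn = s·(H − f)/(H + s − 2f) = 2790 × (38103.8 − 135) / (38103.8 + 2790 − 2 × 135) = 2790 × 37968.8 / 40623.8 ≈ 2607.7 mm ≈ 2.61 m.

2.61 m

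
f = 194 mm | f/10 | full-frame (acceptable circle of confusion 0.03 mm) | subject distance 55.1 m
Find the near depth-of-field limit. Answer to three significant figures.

38.3 m

Hyperfocal distance H = f²/(N·c) + f = 194²/(10 × 0.03) + 194 = 37636/0.3 + 194 ≈ 125647.3 mm ≈ 125.6 m.
Near limit Dn = s·(H − f)/(H + s − 2f) = 55100 × (125647.3 − 194) / (125647.3 + 55100 − 2 × 194) = 55100 × 125453.3 / 180359.3 ≈ 38326 mm ≈ 38.3 m.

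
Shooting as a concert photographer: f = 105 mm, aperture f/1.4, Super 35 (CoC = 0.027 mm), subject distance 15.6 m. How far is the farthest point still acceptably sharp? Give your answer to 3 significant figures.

16.5 m

Hyperfocal distance H = f²/(N·c) + f = 105²/(1.4 × 0.027) + 105 = 11025/0.0378 + 105 ≈ 291771.7 mm ≈ 291.8 m.
Far limit Df = s·(H − f)/(H − s) = 15600 × (291771.7 − 105) / (291771.7 − 15600) = 15600 × 291666.7 / 276171.7 ≈ 16475 mm ≈ 16.5 m.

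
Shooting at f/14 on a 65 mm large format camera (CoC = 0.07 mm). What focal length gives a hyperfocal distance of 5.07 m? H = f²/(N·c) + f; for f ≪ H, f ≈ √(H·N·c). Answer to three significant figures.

From H = f²/(N·c) + f, with f ≪ H: f ≈ √(H·N·c) = √(5070 × 14 × 0.07) = √4968.6 ≈ 70.49 mm.
Exact: f² + N·c·f − N·c·H = 0 ⇒ f = (−N·c + √((N·c)² + 4·N·c·H))/2 = (−0.98 + √19875)/2 ≈ 70.000 mm ≈ 70.0 mm.

70.0 mm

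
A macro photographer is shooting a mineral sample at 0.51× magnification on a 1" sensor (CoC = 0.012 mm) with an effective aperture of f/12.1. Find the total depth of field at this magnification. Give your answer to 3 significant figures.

At magnification m, DoF ≈ 2·N_eff·c/m² = 2 × 12.1 × 0.012 / 0.51² = 0.2904 / 0.2601 ≈ 1.12 mm.

1.12 mm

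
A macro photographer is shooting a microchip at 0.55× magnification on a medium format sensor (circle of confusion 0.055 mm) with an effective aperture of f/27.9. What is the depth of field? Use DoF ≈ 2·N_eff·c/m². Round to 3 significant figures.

10.1 mm

At magnification m, DoF ≈ 2·N_eff·c/m² = 2 × 27.9 × 0.055 / 0.55² = 3.069 / 0.3025 ≈ 10.1 mm.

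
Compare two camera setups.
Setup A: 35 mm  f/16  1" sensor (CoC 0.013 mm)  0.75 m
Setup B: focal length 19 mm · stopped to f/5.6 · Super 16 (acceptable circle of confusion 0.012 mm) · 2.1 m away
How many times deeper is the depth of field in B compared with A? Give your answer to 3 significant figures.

Setup A: H = 35²/(16×0.013) + 35 ≈ 5924.4 mm; DoF = Df − Dn = 853.63 − 668.80 ≈ 184.83 mm.
Setup B: H = 19²/(5.6×0.012) + 19 ≈ 5391.0 mm; DoF = Df − Dn = 3427.9 − 1513.6 ≈ 1914.3 mm.
Ratio = 1914.3 / 184.83 ≈ 10.4.

10.4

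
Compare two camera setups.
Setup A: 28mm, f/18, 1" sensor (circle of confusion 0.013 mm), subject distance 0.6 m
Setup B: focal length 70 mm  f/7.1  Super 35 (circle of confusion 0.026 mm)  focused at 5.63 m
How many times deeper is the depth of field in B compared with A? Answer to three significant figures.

Setup A: H = 28²/(18×0.013) + 28 ≈ 3378.4 mm; DoF = Df − Dn = 723.52 − 512.50 ≈ 211.02 mm.
Setup B: H = 70²/(7.1×0.026) + 70 ≈ 26613.9 mm; DoF = Df − Dn = 7121.8 − 4655.0 ≈ 2466.8 mm.
Ratio = 2466.8 / 211.02 ≈ 11.7.

11.7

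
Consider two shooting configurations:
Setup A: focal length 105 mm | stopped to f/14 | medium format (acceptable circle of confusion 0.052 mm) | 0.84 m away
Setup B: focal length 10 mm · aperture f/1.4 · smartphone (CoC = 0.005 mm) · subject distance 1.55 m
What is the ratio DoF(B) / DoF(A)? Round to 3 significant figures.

Setup A: H = 105²/(14×0.052) + 105 ≈ 15249.2 mm; DoF = Df − Dn = 882.848 − 801.119 ≈ 81.729 mm.
Setup B: H = 10²/(1.4×0.005) + 10 ≈ 14295.7 mm; DoF = Df − Dn = 1737.28 − 1399.17 ≈ 338.11 mm.
Ratio = 338.11 / 81.729 ≈ 4.14.

4.14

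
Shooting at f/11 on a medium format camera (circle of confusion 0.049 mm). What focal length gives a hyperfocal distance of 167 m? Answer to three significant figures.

300 mm

From H = f²/(N·c) + f, with f ≪ H: f ≈ √(H·N·c) = √(167000 × 11 × 0.049) = √90013 ≈ 300.0 mm.
The +f correction barely moves this — solving exactly, f² + N·c·f − N·c·H = 0 ⇒ f = (−N·c + √((N·c)² + 4·N·c·H))/2 = (−0.539 + √360052)/2 ≈ 299.75 mm, so f ≈ 300 mm.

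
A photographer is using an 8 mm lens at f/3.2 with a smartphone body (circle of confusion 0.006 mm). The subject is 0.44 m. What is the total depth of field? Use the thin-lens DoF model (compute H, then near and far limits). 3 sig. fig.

Hyperfocal distance H = f²/(N·c) + f = 8²/(3.2 × 0.006) + 8 = 64/0.0192 + 8 ≈ 3341.3 mm ≈ 3.341 m.
Near limit Dn = s·(H − f)/(H + s − 2f) = 440 × (3341.3 − 8) / (3341.3 + 440 − 2 × 8) = 440 × 3333.3 / 3765.3 ≈ 389.52 mm.
Far limit Df = s·(H − f)/(H − s) = 440 × (3341.3 − 8) / (3341.3 − 440) = 440 × 3333.3 / 2901.3 ≈ 505.51 mm.
Depth of field = Df − Dn = 505.51 − 389.52 ≈ 115.99 mm.

116 mm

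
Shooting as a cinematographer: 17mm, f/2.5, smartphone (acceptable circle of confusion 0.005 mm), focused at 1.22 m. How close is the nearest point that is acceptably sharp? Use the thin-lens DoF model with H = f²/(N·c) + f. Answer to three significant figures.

Hyperfocal distance H = f²/(N·c) + f = 17²/(2.5 × 0.005) + 17 = 289/0.0125 + 17 ≈ 23137.0 mm ≈ 23.14 m.
Near limit Dn = s·(H − f)/(H + s − 2f) = 1220 × (23137.0 − 17) / (23137.0 + 1220 − 2 × 17) = 1220 × 23120.0 / 24323.0 ≈ 1159.7 mm ≈ 1.16 m.

1.16 m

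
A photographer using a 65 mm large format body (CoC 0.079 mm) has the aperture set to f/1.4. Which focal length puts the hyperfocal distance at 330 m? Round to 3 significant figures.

From H = f²/(N·c) + f, with f ≪ H: f ≈ √(H·N·c) = √(330000 × 1.4 × 0.079) = √36498 ≈ 191.0 mm.
The +f correction barely moves this — solving exactly, f² + N·c·f − N·c·H = 0 ⇒ f = (−N·c + √((N·c)² + 4·N·c·H))/2 = (−0.1106 + √145992)/2 ≈ 190.99 mm, so f ≈ 191 mm.

191 mm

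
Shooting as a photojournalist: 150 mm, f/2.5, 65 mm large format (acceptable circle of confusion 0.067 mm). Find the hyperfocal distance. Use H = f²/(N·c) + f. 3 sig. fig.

Hyperfocal distance H = f²/(N·c) + f = 150²/(2.5 × 0.067) + 150 = 22500/0.1675 + 150 ≈ 134478.4 mm ≈ 134 m.

134 m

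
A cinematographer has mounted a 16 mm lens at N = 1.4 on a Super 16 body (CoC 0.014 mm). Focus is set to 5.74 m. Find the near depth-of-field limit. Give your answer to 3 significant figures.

3.99 m

Hyperfocal distance H = f²/(N·c) + f = 16²/(1.4 × 0.014) + 16 = 256/0.0196 + 16 ≈ 13077.2 mm ≈ 13.08 m.
Near limit Dn = s·(H − f)/(H + s − 2f) = 5740 × (13077.2 − 16) / (13077.2 + 5740 − 2 × 16) = 5740 × 13061.2 / 18785.2 ≈ 3991.0 mm ≈ 3.99 m.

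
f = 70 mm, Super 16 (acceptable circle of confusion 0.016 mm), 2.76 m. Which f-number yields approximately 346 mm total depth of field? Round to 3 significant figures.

Write h = H − f = f²/(N·c). The thin-lens limits are Dn = s·h/(h + (s−f)) and Df = s·h/(h − (s−f)), so DoF = Df − Dn = 2·s·(s−f)·h / (h² − (s−f)²).
That is a quadratic in h: DoF·h² − 2·s·(s−f)·h − DoF·(s−f)² = 0 ⇒ h = (s−f)·(s + √(s² + DoF²)) / DoF = 2690 × (2760 + √(2760² + 346²)) / 346 = 2690 × (2760 + 2781.60) / 346 ≈ 43084 mm.
Then N = f²/(c·h) = 70² / (0.016 × 43084) = 4900 / 689.34 ≈ 7.11.

f/7.11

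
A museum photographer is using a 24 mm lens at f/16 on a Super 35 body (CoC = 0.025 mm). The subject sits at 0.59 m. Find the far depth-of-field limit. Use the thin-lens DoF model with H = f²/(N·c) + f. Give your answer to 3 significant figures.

Hyperfocal distance H = f²/(N·c) + f = 24²/(16 × 0.025) + 24 = 576/0.4 + 24 ≈ 1464.0 mm ≈ 1.464 m.
Far limit Df = s·(H − f)/(H − s) = 590 × (1464.0 − 24) / (1464.0 − 590) = 590 × 1440.0 / 874.0 ≈ 972.08 mm ≈ 0.972 m.

0.972 m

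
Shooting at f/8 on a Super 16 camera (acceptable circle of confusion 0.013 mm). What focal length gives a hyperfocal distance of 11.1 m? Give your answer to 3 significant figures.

33.9 mm

From H = f²/(N·c) + f, with f ≪ H: f ≈ √(H·N·c) = √(11100 × 8 × 0.013) = √1154.4 ≈ 33.98 mm.
Exact: f² + N·c·f − N·c·H = 0 ⇒ f = (−N·c + √((N·c)² + 4·N·c·H))/2 = (−0.104 + √4617.6)/2 ≈ 33.925 mm ≈ 33.9 mm.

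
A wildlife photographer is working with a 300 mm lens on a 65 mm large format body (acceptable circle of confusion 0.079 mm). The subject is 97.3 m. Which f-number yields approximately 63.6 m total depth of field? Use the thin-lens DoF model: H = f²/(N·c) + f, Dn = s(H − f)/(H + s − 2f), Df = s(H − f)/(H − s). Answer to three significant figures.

f/3.50

Write h = H − f = f²/(N·c). The thin-lens limits are Dn = s·h/(h + (s−f)) and Df = s·h/(h − (s−f)), so DoF = Df − Dn = 2·s·(s−f)·h / (h² − (s−f)²).
That is a quadratic in h: DoF·h² − 2·s·(s−f)·h − DoF·(s−f)² = 0 ⇒ h = (s−f)·(s + √(s² + DoF²)) / DoF = 97000 × (97300 + √(97300² + 63600²)) / 63600 = 97000 × (97300 + 116242) / 63600 ≈ 325685 mm.
Then N = f²/(c·h) = 300² / (0.079 × 325685) = 90000 / 25729 ≈ 3.50.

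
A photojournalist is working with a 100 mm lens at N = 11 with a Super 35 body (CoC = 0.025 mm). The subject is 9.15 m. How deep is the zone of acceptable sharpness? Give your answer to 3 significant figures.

Hyperfocal distance H = f²/(N·c) + f = 100²/(11 × 0.025) + 100 = 10000/0.275 + 100 ≈ 36463.6 mm ≈ 36.46 m.
Near limit Dn = s·(H − f)/(H + s − 2f) = 9150 × (36463.6 − 100) / (36463.6 + 9150 − 2 × 100) = 9150 × 36363.6 / 45413.6 ≈ 7326.6 mm.
Far limit Df = s·(H − f)/(H − s) = 9150 × (36463.6 − 100) / (36463.6 − 9150) = 9150 × 36363.6 / 27313.6 ≈ 12181.7 mm.
Depth of field = Df − Dn = 12181.7 − 7326.6 ≈ 4855.1 mm ≈ 4.86 m.

4.86 m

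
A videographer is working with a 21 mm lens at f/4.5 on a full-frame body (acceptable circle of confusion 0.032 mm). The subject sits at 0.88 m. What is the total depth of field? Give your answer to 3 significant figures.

Hyperfocal distance H = f²/(N·c) + f = 21²/(4.5 × 0.032) + 21 = 441/0.144 + 21 ≈ 3083.5 mm ≈ 3.083 m.
Near limit Dn = s·(H − f)/(H + s − 2f) = 880 × (3083.5 − 21) / (3083.5 + 880 − 2 × 21) = 880 × 3062.5 / 3921.5 ≈ 687.24 mm.
Far limit Df = s·(H − f)/(H − s) = 880 × (3083.5 − 21) / (3083.5 − 880) = 880 × 3062.5 / 2203.5 ≈ 1223.05 mm.
Depth of field = Df − Dn = 1223.05 − 687.24 ≈ 535.81 mm ≈ 0.536 m.

0.536 m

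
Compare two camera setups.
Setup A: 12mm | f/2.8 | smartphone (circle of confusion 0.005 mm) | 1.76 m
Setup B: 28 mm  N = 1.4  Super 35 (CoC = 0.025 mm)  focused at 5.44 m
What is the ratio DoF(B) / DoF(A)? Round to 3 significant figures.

Setup A: H = 12²/(2.8×0.005) + 12 ≈ 10297.7 mm; DoF = Df − Dn = 2120.34 − 1504.34 ≈ 616.00 mm.
Setup B: H = 28²/(1.4×0.025) + 28 ≈ 22428.0 mm; DoF = Df − Dn = 7173.1 − 4381.4 ≈ 2791.7 mm.
Ratio = 2791.7 / 616.00 ≈ 4.53.

4.53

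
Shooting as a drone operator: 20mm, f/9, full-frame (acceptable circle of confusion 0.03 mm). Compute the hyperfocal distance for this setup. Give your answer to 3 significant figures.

1.50 m

Hyperfocal distance H = f²/(N·c) + f = 20²/(9 × 0.03) + 20 = 400/0.27 + 20 ≈ 1501.5 mm ≈ 1.50 m.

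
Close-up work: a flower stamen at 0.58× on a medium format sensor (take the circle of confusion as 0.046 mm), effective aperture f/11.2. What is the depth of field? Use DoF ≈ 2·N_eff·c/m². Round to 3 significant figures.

At magnification m, DoF ≈ 2·N_eff·c/m² = 2 × 11.2 × 0.046 / 0.58² = 1.03 / 0.3364 ≈ 3.06 mm.

3.06 mm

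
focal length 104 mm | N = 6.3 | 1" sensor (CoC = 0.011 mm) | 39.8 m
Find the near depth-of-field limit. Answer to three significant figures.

Hyperfocal distance H = f²/(N·c) + f = 104²/(6.3 × 0.011) + 104 = 10816/0.0693 + 104 ≈ 156179.0 mm ≈ 156.2 m.
Near limit Dn = s·(H − f)/(H + s − 2f) = 39800 × (156179.0 − 104) / (156179.0 + 39800 − 2 × 104) = 39800 × 156075.0 / 195771.0 ≈ 31730 mm ≈ 31.7 m.

31.7 m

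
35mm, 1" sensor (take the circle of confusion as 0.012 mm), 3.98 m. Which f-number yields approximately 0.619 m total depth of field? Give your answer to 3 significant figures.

Write h = H − f = f²/(N·c). The thin-lens limits are Dn = s·h/(h + (s−f)) and Df = s·h/(h − (s−f)), so DoF = Df − Dn = 2·s·(s−f)·h / (h² − (s−f)²).
That is a quadratic in h: DoF·h² − 2·s·(s−f)·h − DoF·(s−f)² = 0 ⇒ h = (s−f)·(s + √(s² + DoF²)) / DoF = 3945 × (3980 + √(3980² + 619²)) / 619 = 3945 × (3980 + 4027.85) / 619 ≈ 51035 mm.
Then N = f²/(c·h) = 35² / (0.012 × 51035) = 1225 / 612.43 ≈ 2.00.

f/2.00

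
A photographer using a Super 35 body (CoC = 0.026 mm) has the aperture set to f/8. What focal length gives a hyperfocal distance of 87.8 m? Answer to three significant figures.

135 mm

From H = f²/(N·c) + f, with f ≪ H: f ≈ √(H·N·c) = √(87800 × 8 × 0.026) = √18262 ≈ 135.1 mm.
The +f correction barely moves this — solving exactly, f² + N·c·f − N·c·H = 0 ⇒ f = (−N·c + √((N·c)² + 4·N·c·H))/2 = (−0.208 + √73050)/2 ≈ 135.03 mm, so f ≈ 135 mm.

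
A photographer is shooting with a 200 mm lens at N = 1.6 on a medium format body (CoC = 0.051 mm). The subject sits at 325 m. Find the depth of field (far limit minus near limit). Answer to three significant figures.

768 m

Hyperfocal distance H = f²/(N·c) + f = 200²/(1.6 × 0.051) + 200 = 40000/0.0816 + 200 ≈ 490396.1 mm ≈ 490.4 m.
Near limit Dn = s·(H − f)/(H + s − 2f) = 325000 × (490396.1 − 200) / (490396.1 + 325000 − 2 × 200) = 325000 × 490196.1 / 814996.1 ≈ 195478 mm.
Far limit Df = s·(H − f)/(H − s) = 325000 × (490396.1 − 200) / (490396.1 − 325000) = 325000 × 490196.1 / 165396.1 ≈ 963226 mm.
Depth of field = Df − Dn = 963226 − 195478 ≈ 767748 mm ≈ 768 m.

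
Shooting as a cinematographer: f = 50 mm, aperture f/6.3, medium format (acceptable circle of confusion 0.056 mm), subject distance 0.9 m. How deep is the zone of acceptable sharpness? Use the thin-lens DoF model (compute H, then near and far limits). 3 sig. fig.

219 mm

Hyperfocal distance H = f²/(N·c) + f = 50²/(6.3 × 0.056) + 50 = 2500/0.3528 + 50 ≈ 7136.2 mm ≈ 7.136 m.
Near limit Dn = s·(H − f)/(H + s − 2f) = 900 × (7136.2 − 50) / (7136.2 + 900 − 2 × 50) = 900 × 7086.2 / 7936.2 ≈ 803.61 mm.
Far limit Df = s·(H − f)/(H − s) = 900 × (7136.2 − 50) / (7136.2 − 900) = 900 × 7086.2 / 6236.2 ≈ 1022.67 mm.
Depth of field = Df − Dn = 1022.67 − 803.61 ≈ 219.06 mm.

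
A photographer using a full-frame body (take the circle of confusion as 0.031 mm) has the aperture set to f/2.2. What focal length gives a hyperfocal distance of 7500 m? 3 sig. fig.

From H = f²/(N·c) + f, with f ≪ H: f ≈ √(H·N·c) = √(7500000 × 2.2 × 0.031) = √511500 ≈ 715.2 mm.
The +f correction barely moves this — solving exactly, f² + N·c·f − N·c·H = 0 ⇒ f = (−N·c + √((N·c)² + 4·N·c·H))/2 = (−0.0682 + √2046000)/2 ≈ 715.16 mm, so f ≈ 715 mm.

715 mm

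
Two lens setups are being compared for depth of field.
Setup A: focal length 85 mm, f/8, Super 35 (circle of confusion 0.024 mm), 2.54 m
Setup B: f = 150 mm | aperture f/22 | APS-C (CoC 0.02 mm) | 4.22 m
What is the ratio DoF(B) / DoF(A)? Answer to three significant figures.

2.03

Setup A: H = 85²/(8×0.024) + 85 ≈ 37715.2 mm; DoF = Df − Dn = 2717.28 − 2384.44 ≈ 332.84 mm.
Setup B: H = 150²/(22×0.02) + 150 ≈ 51286.4 mm; DoF = Df − Dn = 4584.92 − 3908.89 ≈ 676.03 mm.
Ratio = 676.03 / 332.84 ≈ 2.03.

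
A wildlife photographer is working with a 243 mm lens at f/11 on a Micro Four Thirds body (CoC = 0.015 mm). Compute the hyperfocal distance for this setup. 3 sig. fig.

Hyperfocal distance H = f²/(N·c) + f = 243²/(11 × 0.015) + 243 = 59049/0.165 + 243 ≈ 358115.7 mm ≈ 358 m.

358 m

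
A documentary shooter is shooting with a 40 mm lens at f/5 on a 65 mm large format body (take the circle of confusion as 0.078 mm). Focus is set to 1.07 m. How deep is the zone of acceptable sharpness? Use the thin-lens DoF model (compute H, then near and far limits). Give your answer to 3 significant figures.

0.573 m

Hyperfocal distance H = f²/(N·c) + f = 40²/(5 × 0.078) + 40 = 1600/0.39 + 40 ≈ 4142.6 mm ≈ 4.143 m.
Near limit Dn = s·(H − f)/(H + s − 2f) = 1070 × (4142.6 − 40) / (4142.6 + 1070 − 2 × 40) = 1070 × 4102.6 / 5132.6 ≈ 855.27 mm.
Far limit Df = s·(H − f)/(H − s) = 1070 × (4142.6 − 40) / (4142.6 − 1070) = 1070 × 4102.6 / 3072.6 ≈ 1428.69 mm.
Depth of field = Df − Dn = 1428.69 − 855.27 ≈ 573.42 mm ≈ 0.573 m.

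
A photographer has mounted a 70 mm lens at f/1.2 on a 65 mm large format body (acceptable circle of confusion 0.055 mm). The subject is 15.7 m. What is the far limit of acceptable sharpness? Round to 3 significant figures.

Hyperfocal distance H = f²/(N·c) + f = 70²/(1.2 × 0.055) + 70 = 4900/0.066 + 70 ≈ 74312.4 mm ≈ 74.31 m.
Far limit Df = s·(H − f)/(H − s) = 15700 × (74312.4 − 70) / (74312.4 − 15700) = 15700 × 74242.4 / 58612.4 ≈ 19887 mm ≈ 19.9 m.

19.9 m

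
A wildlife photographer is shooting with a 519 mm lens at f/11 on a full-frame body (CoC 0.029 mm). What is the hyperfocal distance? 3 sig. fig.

845 m

Hyperfocal distance H = f²/(N·c) + f = 519²/(11 × 0.029) + 519 = 269361/0.319 + 519 ≈ 844910.8 mm ≈ 845 m.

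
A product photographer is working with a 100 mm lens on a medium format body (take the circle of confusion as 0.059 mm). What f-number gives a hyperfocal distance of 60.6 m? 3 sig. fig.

f/2.80

Rearrange H = f²/(N·c) + f for N: N = f² / ((H − f)·c).
N = 100² / ((60600 − 100) × 0.059) = 10000 / 3570 ≈ 2.80.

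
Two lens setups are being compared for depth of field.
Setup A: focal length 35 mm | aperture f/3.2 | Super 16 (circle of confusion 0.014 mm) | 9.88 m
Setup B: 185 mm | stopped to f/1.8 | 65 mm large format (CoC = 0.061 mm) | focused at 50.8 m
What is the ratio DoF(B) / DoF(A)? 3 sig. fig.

Setup A: H = 35²/(3.2×0.014) + 35 ≈ 27378.7 mm; DoF = Df − Dn = 15438.6 − 7264.5 ≈ 8174.1 mm.
Setup B: H = 185²/(1.8×0.061) + 185 ≈ 311888.1 mm; DoF = Df − Dn = 60648 − 43703 ≈ 16945 mm.
Ratio = 16945 / 8174.1 ≈ 2.07.

2.07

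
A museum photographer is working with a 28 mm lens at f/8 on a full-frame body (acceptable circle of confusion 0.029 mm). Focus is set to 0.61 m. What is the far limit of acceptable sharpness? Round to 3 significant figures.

0.737 m

Hyperfocal distance H = f²/(N·c) + f = 28²/(8 × 0.029) + 28 = 784/0.232 + 28 ≈ 3407.3 mm ≈ 3.407 m.
Far limit Df = s·(H − f)/(H − s) = 610 × (3407.3 − 28) / (3407.3 − 610) = 610 × 3379.3 / 2797.3 ≈ 736.91 mm ≈ 0.737 m.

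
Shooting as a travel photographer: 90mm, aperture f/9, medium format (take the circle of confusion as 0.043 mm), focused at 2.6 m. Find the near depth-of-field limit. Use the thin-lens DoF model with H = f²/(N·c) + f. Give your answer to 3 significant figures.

2.32 m

Hyperfocal distance H = f²/(N·c) + f = 90²/(9 × 0.043) + 90 = 8100/0.387 + 90 ≈ 21020.2 mm ≈ 21.02 m.
Near limit Dn = s·(H − f)/(H + s − 2f) = 2600 × (21020.2 − 90) / (21020.2 + 2600 − 2 × 90) = 2600 × 20930.2 / 23440.2 ≈ 2321.6 mm ≈ 2.32 m.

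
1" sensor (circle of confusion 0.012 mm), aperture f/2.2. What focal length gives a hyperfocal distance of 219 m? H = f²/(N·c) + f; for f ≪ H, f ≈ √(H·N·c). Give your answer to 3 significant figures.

76.0 mm

From H = f²/(N·c) + f, with f ≪ H: f ≈ √(H·N·c) = √(219000 × 2.2 × 0.012) = √5781.6 ≈ 76.04 mm.
The +f correction barely moves this — solving exactly, f² + N·c·f − N·c·H = 0 ⇒ f = (−N·c + √((N·c)² + 4·N·c·H))/2 = (−0.0264 + √23126)/2 ≈ 76.024 mm, so f ≈ 76.0 mm.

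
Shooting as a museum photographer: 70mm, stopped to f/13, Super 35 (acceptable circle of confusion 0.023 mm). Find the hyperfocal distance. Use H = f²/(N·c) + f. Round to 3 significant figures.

Hyperfocal distance H = f²/(N·c) + f = 70²/(13 × 0.023) + 70 = 4900/0.299 + 70 ≈ 16458.0 mm ≈ 16.5 m.

16.5 m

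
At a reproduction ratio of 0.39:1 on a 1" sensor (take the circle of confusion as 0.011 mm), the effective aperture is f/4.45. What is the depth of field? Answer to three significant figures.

0.644 mm

At magnification m, DoF ≈ 2·N_eff·c/m² = 2 × 4.45 × 0.011 / 0.39² = 0.0979 / 0.1521 ≈ 0.644 mm.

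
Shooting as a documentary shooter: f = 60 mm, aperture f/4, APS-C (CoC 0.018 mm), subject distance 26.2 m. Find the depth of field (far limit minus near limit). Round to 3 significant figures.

37.7 m

Hyperfocal distance H = f²/(N·c) + f = 60²/(4 × 0.018) + 60 = 3600/0.072 + 60 ≈ 50060.0 mm ≈ 50.06 m.
Near limit Dn = s·(H − f)/(H + s − 2f) = 26200 × (50060.0 − 60) / (50060.0 + 26200 − 2 × 60) = 26200 × 50000.0 / 76140.0 ≈ 17205 mm.
Far limit Df = s·(H − f)/(H − s) = 26200 × (50060.0 − 60) / (50060.0 − 26200) = 26200 × 50000.0 / 23860.0 ≈ 54904 mm.
Depth of field = Df − Dn = 54904 − 17205 ≈ 37699 mm ≈ 37.7 m.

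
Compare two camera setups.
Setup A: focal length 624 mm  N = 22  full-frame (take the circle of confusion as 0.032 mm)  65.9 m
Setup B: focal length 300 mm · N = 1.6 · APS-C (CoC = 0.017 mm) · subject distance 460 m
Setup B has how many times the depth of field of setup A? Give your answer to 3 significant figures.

8.26

Setup A: H = 624²/(22×0.032) + 624 ≈ 553714.9 mm; DoF = Df − Dn = 74718 − 58943 ≈ 15775 mm.
Setup B: H = 300²/(1.6×0.017) + 300 ≈ 3309123.5 mm; DoF = Df − Dn = 534220 − 403887 ≈ 130333 mm.
Ratio = 130333 / 15775 ≈ 8.26.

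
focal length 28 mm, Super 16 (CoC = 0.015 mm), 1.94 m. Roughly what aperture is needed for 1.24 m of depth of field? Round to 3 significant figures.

Write h = H − f = f²/(N·c). The thin-lens limits are Dn = s·h/(h + (s−f)) and Df = s·h/(h − (s−f)), so DoF = Df − Dn = 2·s·(s−f)·h / (h² − (s−f)²).
That is a quadratic in h: DoF·h² − 2·s·(s−f)·h − DoF·(s−f)² = 0 ⇒ h = (s−f)·(s + √(s² + DoF²)) / DoF = 1912 × (1940 + √(1940² + 1240²)) / 1240 = 1912 × (1940 + 2302.43) / 1240 ≈ 6541.6 mm.
Then N = f²/(c·h) = 28² / (0.015 × 6541.6) = 784 / 98.123 ≈ 7.99.

f/7.99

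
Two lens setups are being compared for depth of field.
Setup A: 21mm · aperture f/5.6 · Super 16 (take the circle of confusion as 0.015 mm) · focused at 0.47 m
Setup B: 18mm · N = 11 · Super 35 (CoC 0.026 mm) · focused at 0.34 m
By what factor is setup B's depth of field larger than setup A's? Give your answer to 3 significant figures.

2.60

Setup A: H = 21²/(5.6×0.015) + 21 ≈ 5271.0 mm; DoF = Df − Dn = 513.955 − 432.971 ≈ 80.984 mm.
Setup B: H = 18²/(11×0.026) + 18 ≈ 1150.9 mm; DoF = Df − Dn = 475.02 − 264.75 ≈ 210.27 mm.
Ratio = 210.27 / 80.984 ≈ 2.60.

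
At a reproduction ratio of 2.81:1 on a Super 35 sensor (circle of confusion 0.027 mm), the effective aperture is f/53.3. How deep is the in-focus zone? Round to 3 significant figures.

At magnification m, DoF ≈ 2·N_eff·c/m² = 2 × 53.3 × 0.027 / 2.81² = 2.878 / 7.896 ≈ 0.365 mm.

0.365 mm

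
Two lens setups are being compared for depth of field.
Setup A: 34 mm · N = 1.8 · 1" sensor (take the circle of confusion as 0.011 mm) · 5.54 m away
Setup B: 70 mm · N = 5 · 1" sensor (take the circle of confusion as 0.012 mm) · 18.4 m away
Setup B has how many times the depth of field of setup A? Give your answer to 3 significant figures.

Setup A: H = 34²/(1.8×0.011) + 34 ≈ 58417.8 mm; DoF = Df − Dn = 6116.9 − 5062.6 ≈ 1054.3 mm.
Setup B: H = 70²/(5×0.012) + 70 ≈ 81736.7 mm; DoF = Df − Dn = 23725.1 − 15027.2 ≈ 8697.9 mm.
Ratio = 8697.9 / 1054.3 ≈ 8.25.

8.25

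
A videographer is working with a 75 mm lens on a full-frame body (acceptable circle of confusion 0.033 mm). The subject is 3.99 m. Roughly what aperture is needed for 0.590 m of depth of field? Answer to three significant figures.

f/3.20

Write h = H − f = f²/(N·c). The thin-lens limits are Dn = s·h/(h + (s−f)) and Df = s·h/(h − (s−f)), so DoF = Df − Dn = 2·s·(s−f)·h / (h² − (s−f)²).
That is a quadratic in h: DoF·h² − 2·s·(s−f)·h − DoF·(s−f)² = 0 ⇒ h = (s−f)·(s + √(s² + DoF²)) / DoF = 3915 × (3990 + √(3990² + 590²)) / 590 = 3915 × (3990 + 4033.39) / 590 ≈ 53240 mm.
Then N = f²/(c·h) = 75² / (0.033 × 53240) = 5625 / 1756.9 ≈ 3.20.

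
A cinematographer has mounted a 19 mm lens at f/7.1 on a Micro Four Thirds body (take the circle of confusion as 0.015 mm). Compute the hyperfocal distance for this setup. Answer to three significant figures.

3.41 m

Hyperfocal distance H = f²/(N·c) + f = 19²/(7.1 × 0.015) + 19 = 361/0.1065 + 19 ≈ 3408.7 mm ≈ 3.41 m.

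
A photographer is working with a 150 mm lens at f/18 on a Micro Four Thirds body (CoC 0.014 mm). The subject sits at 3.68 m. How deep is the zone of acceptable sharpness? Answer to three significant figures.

291 mm

Hyperfocal distance H = f²/(N·c) + f = 150²/(18 × 0.014) + 150 = 22500/0.252 + 150 ≈ 89435.7 mm ≈ 89.44 m.
Near limit Dn = s·(H − f)/(H + s − 2f) = 3680 × (89435.7 − 150) / (89435.7 + 3680 − 2 × 150) = 3680 × 89285.7 / 92815.7 ≈ 3540.04 mm.
Far limit Df = s·(H − f)/(H − s) = 3680 × (89435.7 − 150) / (89435.7 − 3680) = 3680 × 89285.7 / 85755.7 ≈ 3831.48 mm.
Depth of field = Df − Dn = 3831.48 − 3540.04 ≈ 291.44 mm.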